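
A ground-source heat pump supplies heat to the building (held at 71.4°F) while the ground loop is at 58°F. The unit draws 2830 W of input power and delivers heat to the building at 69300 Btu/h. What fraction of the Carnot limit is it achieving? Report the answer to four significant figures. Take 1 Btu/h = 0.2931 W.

0.1811

Converting, Q̇_H = 69300 Btu/h = 20310 W, so COP_actual = Q̇_H/Ẇ = 20310/2830 = 7.177.
In absolute terms T_C = 287.59 K and T_H = 295.04 K, so ΔT = 7.444 K.
COP_Carnot = T_H/ΔT = 295.04/7.444 = 39.63.
η_II = COP_actual/COP_Carnot = 7.177/39.63 = 0.1811.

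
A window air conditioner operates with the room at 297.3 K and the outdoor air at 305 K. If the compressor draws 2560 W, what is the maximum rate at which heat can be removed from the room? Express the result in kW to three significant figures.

98.8 kW

The reservoir spacing is ΔT = 305 − 297.3 = 7.700 K.
COP_Carnot = T_C/ΔT = 297.30/7.700 = 38.61.
Q̇_max = COP_Carnot × Ẇ = 38.61 × 2560 W = 98840 W = 98.84 kW.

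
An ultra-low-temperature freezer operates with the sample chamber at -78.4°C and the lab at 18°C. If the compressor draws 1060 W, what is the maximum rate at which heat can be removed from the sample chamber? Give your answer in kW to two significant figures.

In absolute terms T_C = 194.75 K and T_H = 291.15 K, so ΔT = 96.40 K.
COP_Carnot = T_C/ΔT = 194.75/96.40 = 2.020.
Q̇_max = COP_Carnot × Ẇ = 2.020 × 1060 W = 2141 W = 2.141 kW.

2.1 kW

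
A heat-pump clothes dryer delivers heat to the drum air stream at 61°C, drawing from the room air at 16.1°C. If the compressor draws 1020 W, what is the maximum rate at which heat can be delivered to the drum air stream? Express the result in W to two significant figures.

In absolute terms T_C = 289.25 K and T_H = 334.15 K, so ΔT = 44.90 K.
COP_Carnot = T_H/ΔT = 334.15/44.90 = 7.442.
Q̇_max = COP_Carnot × Ẇ = 7.442 × 1020 W = 7591 W.

7600 W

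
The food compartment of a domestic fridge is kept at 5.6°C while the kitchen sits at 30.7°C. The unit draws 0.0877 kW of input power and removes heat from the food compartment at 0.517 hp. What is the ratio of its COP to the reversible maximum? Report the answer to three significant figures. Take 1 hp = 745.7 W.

Converting, Q̇_C = 0.5170 hp = 0.3855 kW, so COP_actual = Q̇_C/Ẇ = 0.3855/0.08770 = 4.396.
In absolute terms T_C = 278.75 K and T_H = 303.85 K, so ΔT = 25.10 K.
COP_Carnot = T_C/ΔT = 278.75/25.10 = 11.11.
η_II = COP_actual/COP_Carnot = 4.396/11.11 = 0.3958.

0.396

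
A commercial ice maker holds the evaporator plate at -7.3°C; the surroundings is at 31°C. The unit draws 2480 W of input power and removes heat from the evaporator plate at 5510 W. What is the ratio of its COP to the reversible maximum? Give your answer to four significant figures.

COP_actual = Q̇_C/Ẇ = 5510/2480 = 2.222.
In absolute terms T_C = 265.85 K and T_H = 304.15 K, so ΔT = 38.30 K.
COP_Carnot = T_C/ΔT = 265.85/38.30 = 6.941.
η_II = COP_actual/COP_Carnot = 2.222/6.941 = 0.3201.

0.3201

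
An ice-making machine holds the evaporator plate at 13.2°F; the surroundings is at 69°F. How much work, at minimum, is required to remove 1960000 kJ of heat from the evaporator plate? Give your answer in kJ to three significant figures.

231000 kJ

In absolute terms T_C = 262.71 K and T_H = 293.71 K, so ΔT = 31.00 K.
The reversible limit is COP_R = T_C/ΔT = 8.474, so W_min = Q_C/COP = Q_C·ΔT/T_C.
W_min = 1960000 × 31.00/262.71 = 231300 kJ.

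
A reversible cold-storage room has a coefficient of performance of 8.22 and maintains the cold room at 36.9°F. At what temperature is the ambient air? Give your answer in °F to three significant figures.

97.3 °F

COP_R = T_C/(T_H − T_C) gives T_H − T_C = T_C/COP.
With T_C = 275.87 K, T_H = 275.87 × (1 + 1/8.22) = 309.43 K.
Converting, 309.43 K = 97.31°F.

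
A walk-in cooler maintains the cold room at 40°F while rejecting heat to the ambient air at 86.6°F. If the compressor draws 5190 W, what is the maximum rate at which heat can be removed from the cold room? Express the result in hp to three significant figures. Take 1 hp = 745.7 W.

74.6 hp

In absolute terms T_C = 277.59 K and T_H = 303.48 K, so ΔT = 25.89 K.
COP_Carnot = T_C/ΔT = 277.59/25.89 = 10.72.
Q̇_max = COP_Carnot × Ẇ = 10.72 × 5190 W = 55650 W = 74.63 hp.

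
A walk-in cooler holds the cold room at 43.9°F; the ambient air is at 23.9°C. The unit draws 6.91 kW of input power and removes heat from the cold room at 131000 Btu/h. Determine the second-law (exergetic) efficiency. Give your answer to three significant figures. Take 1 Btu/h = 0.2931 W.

Converting, Q̇_C = 131000 Btu/h = 38.40 kW, so COP_actual = Q̇_C/Ẇ = 38.40/6.910 = 5.557.
In absolute terms T_C = 279.76 K and T_H = 297.05 K, so ΔT = 17.29 K.
COP_Carnot = T_C/ΔT = 279.76/17.29 = 16.18.
η_II = COP_actual/COP_Carnot = 5.557/16.18 = 0.3434.

0.343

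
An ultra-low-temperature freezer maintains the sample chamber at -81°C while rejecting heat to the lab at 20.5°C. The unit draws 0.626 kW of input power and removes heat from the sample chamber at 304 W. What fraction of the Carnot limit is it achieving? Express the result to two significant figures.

Converting, Q̇_C = 304.0 W = 0.3040 kW, so COP_actual = Q̇_C/Ẇ = 0.3040/0.6260 = 0.4856.
In absolute terms T_C = 192.15 K and T_H = 293.65 K, so ΔT = 101.5 K.
COP_Carnot = T_C/ΔT = 192.15/101.5 = 1.893.
η_II = COP_actual/COP_Carnot = 0.4856/1.893 = 0.2565.

0.26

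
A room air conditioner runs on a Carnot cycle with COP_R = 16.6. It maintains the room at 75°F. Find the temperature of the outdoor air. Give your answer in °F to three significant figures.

COP_R = T_C/(T_H − T_C) gives T_H − T_C = T_C/COP.
With T_C = 297.04 K, T_H = 297.04 × (1 + 1/16.6) = 314.93 K.
Converting, 314.93 K = 107.21°F.

107 °F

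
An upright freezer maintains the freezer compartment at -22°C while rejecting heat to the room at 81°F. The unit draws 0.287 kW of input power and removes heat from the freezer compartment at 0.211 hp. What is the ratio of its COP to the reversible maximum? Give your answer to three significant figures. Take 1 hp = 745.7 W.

0.107

Converting, Q̇_C = 0.2110 hp = 0.1573 kW, so COP_actual = Q̇_C/Ẇ = 0.1573/0.2870 = 0.5482.
In absolute terms T_C = 251.15 K and T_H = 300.37 K, so ΔT = 49.22 K.
COP_Carnot = T_C/ΔT = 251.15/49.22 = 5.102.
η_II = COP_actual/COP_Carnot = 0.5482/5.102 = 0.1074.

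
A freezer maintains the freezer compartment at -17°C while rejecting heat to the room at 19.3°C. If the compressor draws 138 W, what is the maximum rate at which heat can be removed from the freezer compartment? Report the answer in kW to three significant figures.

In absolute terms T_C = 256.15 K and T_H = 292.45 K, so ΔT = 36.30 K.
COP_Carnot = T_C/ΔT = 256.15/36.30 = 7.056.
Q̇_max = COP_Carnot × Ẇ = 7.056 × 138.0 W = 973.8 W = 0.9738 kW.

0.974 kW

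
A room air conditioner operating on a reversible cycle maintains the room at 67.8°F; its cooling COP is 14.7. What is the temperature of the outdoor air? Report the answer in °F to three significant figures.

104 °F

COP_R = T_C/(T_H − T_C) gives T_H − T_C = T_C/COP.
With T_C = 293.04 K, T_H = 293.04 × (1 + 1/14.7) = 312.97 K.
Converting, 312.97 K = 103.68°F.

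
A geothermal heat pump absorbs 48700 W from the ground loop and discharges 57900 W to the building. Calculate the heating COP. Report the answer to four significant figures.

The first law gives Q̇_H = Q̇_C + Ẇ, so the three rates are Q̇_C = 48700, Q̇_H = 57900, Ẇ = 9200 W.
COP_HP = Q̇_H/Ẇ = 57900/9200 = 6.293.

6.293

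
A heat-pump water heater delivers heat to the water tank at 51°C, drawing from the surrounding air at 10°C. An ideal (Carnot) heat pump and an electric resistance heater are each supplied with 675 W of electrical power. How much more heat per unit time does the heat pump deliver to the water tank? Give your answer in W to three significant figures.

In absolute terms T_C = 283.15 K and T_H = 324.15 K, so ΔT = 41.00 K.
COP_Carnot = T_H/ΔT = 324.15/41.00 = 7.906.
The heat pump delivers Q̇_H = COP × Ẇ = 5337 W; the resistance heater delivers Ẇ = 675.0 W.
Extra = (COP − 1)·Ẇ = 4662 W.

4660 W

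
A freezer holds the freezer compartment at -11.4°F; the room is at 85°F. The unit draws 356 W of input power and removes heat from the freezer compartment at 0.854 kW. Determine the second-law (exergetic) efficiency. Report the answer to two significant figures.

0.52

Converting, Q̇_C = 0.8540 kW = 854.0 W, so COP_actual = Q̇_C/Ẇ = 854.0/356.0 = 2.399.
In absolute terms T_C = 249.04 K and T_H = 302.59 K, so ΔT = 53.56 K.
COP_Carnot = T_C/ΔT = 249.04/53.56 = 4.650.
η_II = COP_actual/COP_Carnot = 2.399/4.650 = 0.5159.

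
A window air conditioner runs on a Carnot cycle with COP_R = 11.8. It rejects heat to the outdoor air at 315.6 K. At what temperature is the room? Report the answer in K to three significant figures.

For a Carnot refrigerator COP_R = T_C/(T_H − T_C), so T_C = COP·T_H/(1 + COP).
With T_H = 315.60 K, T_C = 11.8 × 315.60/12.80 = 290.94 K.

291 K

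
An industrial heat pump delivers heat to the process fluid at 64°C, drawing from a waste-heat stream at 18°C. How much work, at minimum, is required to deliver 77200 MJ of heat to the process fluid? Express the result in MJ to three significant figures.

In absolute terms T_C = 291.15 K and T_H = 337.15 K, so ΔT = 46.00 K.
The reversible limit is COP_HP = T_H/ΔT = 7.329, so W_min = Q_H/COP = Q_H·ΔT/T_H.
W_min = 77200 × 46.00/337.15 = 10530 MJ.

10500 MJ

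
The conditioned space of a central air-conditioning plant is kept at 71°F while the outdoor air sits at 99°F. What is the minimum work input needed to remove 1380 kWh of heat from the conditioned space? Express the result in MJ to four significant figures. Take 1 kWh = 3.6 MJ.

262.1 MJ

In absolute terms T_C = 294.82 K and T_H = 310.37 K, so ΔT = 15.56 K.
The reversible limit is COP_R = T_C/ΔT = 18.95, so W_min = Q_C/COP = Q_C·ΔT/T_C.
W_min = 1380 × 15.56/294.82 = 72.81 kWh = 262.1 MJ.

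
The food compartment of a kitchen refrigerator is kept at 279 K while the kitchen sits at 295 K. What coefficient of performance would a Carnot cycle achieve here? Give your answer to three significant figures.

17.4

The reservoir spacing is ΔT = 295 − 279 = 16.00 K.
For a reversible cycle, COP_Carnot = T_C/ΔT = 279.00/16.00 = 17.44.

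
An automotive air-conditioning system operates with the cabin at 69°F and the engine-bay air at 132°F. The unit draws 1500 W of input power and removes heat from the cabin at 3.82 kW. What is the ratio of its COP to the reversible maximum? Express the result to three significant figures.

0.303

Converting, Q̇_C = 3.820 kW = 3820 W, so COP_actual = Q̇_C/Ẇ = 3820/1500 = 2.547.
In absolute terms T_C = 293.71 K and T_H = 328.71 K, so ΔT = 35.00 K.
COP_Carnot = T_C/ΔT = 293.71/35.00 = 8.392.
η_II = COP_actual/COP_Carnot = 2.547/8.392 = 0.3035.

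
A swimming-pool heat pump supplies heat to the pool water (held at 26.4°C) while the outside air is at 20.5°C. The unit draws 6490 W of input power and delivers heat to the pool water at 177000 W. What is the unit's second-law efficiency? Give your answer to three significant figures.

0.537

COP_actual = Q̇_H/Ẇ = 177000/6490 = 27.27.
In absolute terms T_C = 293.65 K and T_H = 299.55 K, so ΔT = 5.900 K.
COP_Carnot = T_H/ΔT = 299.55/5.900 = 50.77.
η_II = COP_actual/COP_Carnot = 27.27/50.77 = 0.5372.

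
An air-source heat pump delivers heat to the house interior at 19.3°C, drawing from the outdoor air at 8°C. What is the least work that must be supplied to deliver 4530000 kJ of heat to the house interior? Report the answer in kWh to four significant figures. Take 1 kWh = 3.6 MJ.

In absolute terms T_C = 281.15 K and T_H = 292.45 K, so ΔT = 11.30 K.
The reversible limit is COP_HP = T_H/ΔT = 25.88, so W_min = Q_H/COP = Q_H·ΔT/T_H.
W_min = 4530000 × 11.30/292.45 = 175000 kJ = 48.62 kWh.

48.62 kWh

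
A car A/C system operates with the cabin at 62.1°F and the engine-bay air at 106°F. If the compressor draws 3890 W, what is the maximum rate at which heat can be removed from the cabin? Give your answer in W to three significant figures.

46200 W

In absolute terms T_C = 289.87 K and T_H = 314.26 K, so ΔT = 24.39 K.
COP_Carnot = T_C/ΔT = 289.87/24.39 = 11.89.
Q̇_max = COP_Carnot × Ẇ = 11.89 × 3890 W = 46230 W.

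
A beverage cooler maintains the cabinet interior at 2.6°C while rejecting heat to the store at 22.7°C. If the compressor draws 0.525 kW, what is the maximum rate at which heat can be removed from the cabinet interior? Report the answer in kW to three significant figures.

In absolute terms T_C = 275.75 K and T_H = 295.85 K, so ΔT = 20.10 K.
COP_Carnot = T_C/ΔT = 275.75/20.10 = 13.72.
Q̇_max = COP_Carnot × Ẇ = 13.72 × 0.5250 kW = 7.202 kW.

7.20 kW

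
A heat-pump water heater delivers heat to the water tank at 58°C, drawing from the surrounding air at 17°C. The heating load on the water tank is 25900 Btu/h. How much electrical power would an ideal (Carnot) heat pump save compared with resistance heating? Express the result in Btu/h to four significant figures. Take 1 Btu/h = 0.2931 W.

In absolute terms T_C = 290.15 K and T_H = 331.15 K, so ΔT = 41.00 K.
COP_Carnot = T_H/ΔT = 331.15/41.00 = 8.077.
Resistance heating needs Ẇ_res = Q̇_H = 25900 Btu/h; the reversible heat pump needs only Ẇ_hp = Q̇_H/COP = 3207 Btu/h.
Saving = 25900 − 3207 = 22690 Btu/h.

22690 Btu/h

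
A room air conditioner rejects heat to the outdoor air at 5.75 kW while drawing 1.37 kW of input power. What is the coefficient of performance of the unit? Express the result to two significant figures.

3.2

The first law gives Q̇_H = Q̇_C + Ẇ, so the three rates are Q̇_C = 4.380, Q̇_H = 5.750, Ẇ = 1.370 kW.
COP_R = Q̇_C/Ẇ = 4.380/1.370 = 3.197.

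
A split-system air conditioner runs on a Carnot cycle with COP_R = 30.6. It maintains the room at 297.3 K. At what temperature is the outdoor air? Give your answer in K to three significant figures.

307 K

COP_R = T_C/(T_H − T_C) gives T_H − T_C = T_C/COP.
With T_C = 297.30 K, T_H = 297.30 × (1 + 1/30.6) = 307.02 K.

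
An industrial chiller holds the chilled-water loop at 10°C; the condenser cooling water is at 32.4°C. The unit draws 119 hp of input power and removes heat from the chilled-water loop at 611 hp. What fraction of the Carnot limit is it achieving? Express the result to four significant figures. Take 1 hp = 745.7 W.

0.4062

COP_actual = Q̇_C/Ẇ = 611.0/119.0 = 5.134.
In absolute terms T_C = 283.15 K and T_H = 305.55 K, so ΔT = 22.40 K.
COP_Carnot = T_C/ΔT = 283.15/22.40 = 12.64.
η_II = COP_actual/COP_Carnot = 5.134/12.64 = 0.4062.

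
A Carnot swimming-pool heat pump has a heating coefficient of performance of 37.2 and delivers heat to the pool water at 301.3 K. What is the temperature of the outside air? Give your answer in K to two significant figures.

290 K

COP_HP = T_H/(T_H − T_C) gives T_H − T_C = T_H/COP.
With T_H = 301.30 K, T_C = 301.30 × (1 − 1/37.2) = 293.20 K.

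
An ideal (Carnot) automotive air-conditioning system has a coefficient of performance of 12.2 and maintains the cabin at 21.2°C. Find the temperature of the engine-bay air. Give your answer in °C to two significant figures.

COP_R = T_C/(T_H − T_C) gives T_H − T_C = T_C/COP.
With T_C = 294.35 K, T_H = 294.35 × (1 + 1/12.2) = 318.48 K.
Converting, 318.48 K = 45.33°C.

45 °C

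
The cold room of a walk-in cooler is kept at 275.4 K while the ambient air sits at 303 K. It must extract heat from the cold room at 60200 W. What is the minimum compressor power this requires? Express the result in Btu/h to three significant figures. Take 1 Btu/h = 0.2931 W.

20600 Btu/h

The reservoir spacing is ΔT = 303 − 275.4 = 27.60 K.
COP_Carnot = T_C/ΔT = 275.40/27.60 = 9.978.
Ẇ_min = Q̇/COP_Carnot = 60200/9.978 = 6033 W = 20580 Btu/h.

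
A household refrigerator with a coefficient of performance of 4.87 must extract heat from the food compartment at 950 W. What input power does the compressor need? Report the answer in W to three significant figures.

195 W

Ẇ = Q̇_C/COP = 950.0/4.87 = 195.1 W.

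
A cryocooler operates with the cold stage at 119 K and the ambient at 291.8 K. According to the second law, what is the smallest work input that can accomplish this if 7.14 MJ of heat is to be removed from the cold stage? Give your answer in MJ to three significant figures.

The reservoir spacing is ΔT = 291.8 − 119 = 172.8 K.
The reversible limit is COP_R = T_C/ΔT = 0.6887, so W_min = Q_C/COP = Q_C·ΔT/T_C.
W_min = 7.140 × 172.8/119.00 = 10.37 MJ.

10.4 MJ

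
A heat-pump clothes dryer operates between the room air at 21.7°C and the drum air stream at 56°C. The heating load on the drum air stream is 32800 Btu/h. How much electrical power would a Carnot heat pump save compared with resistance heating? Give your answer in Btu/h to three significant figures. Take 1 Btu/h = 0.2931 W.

In absolute terms T_C = 294.85 K and T_H = 329.15 K, so ΔT = 34.30 K.
COP_Carnot = T_H/ΔT = 329.15/34.30 = 9.596.
Resistance heating needs Ẇ_res = Q̇_H = 32800 Btu/h; the reversible heat pump needs only Ẇ_hp = Q̇_H/COP = 3418 Btu/h.
Saving = 32800 − 3418 = 29380 Btu/h.

29400 Btu/h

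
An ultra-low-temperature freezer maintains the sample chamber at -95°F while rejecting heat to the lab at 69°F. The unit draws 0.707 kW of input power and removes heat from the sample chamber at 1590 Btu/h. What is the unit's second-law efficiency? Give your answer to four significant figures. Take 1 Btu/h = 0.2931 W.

0.2964

Converting, Q̇_C = 1590 Btu/h = 0.4660 kW, so COP_actual = Q̇_C/Ẇ = 0.4660/0.7070 = 0.6592.
In absolute terms T_C = 202.59 K and T_H = 293.71 K, so ΔT = 91.11 K.
COP_Carnot = T_C/ΔT = 202.59/91.11 = 2.224.
η_II = COP_actual/COP_Carnot = 0.6592/2.224 = 0.2964.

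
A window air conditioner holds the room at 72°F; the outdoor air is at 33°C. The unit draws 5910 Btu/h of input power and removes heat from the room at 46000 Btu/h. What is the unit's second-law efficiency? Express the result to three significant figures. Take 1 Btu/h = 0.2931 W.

0.284

COP_actual = Q̇_C/Ẇ = 46000/5910 = 7.783.
In absolute terms T_C = 295.37 K and T_H = 306.15 K, so ΔT = 10.78 K.
COP_Carnot = T_C/ΔT = 295.37/10.78 = 27.41.
η_II = COP_actual/COP_Carnot = 7.783/27.41 = 0.2840.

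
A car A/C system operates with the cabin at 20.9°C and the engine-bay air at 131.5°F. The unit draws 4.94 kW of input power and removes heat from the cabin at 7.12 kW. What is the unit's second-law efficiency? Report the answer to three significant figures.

COP_actual = Q̇_C/Ẇ = 7.120/4.940 = 1.441.
In absolute terms T_C = 294.05 K and T_H = 328.43 K, so ΔT = 34.38 K.
COP_Carnot = T_C/ΔT = 294.05/34.38 = 8.553.
η_II = COP_actual/COP_Carnot = 1.441/8.553 = 0.1685.

0.169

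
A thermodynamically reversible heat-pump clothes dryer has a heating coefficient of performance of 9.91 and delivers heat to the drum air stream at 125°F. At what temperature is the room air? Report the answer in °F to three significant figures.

66.0 °F

COP_HP = T_H/(T_H − T_C) gives T_H − T_C = T_H/COP.
With T_H = 324.82 K, T_C = 324.82 × (1 − 1/9.91) = 292.04 K.
Converting, 292.04 K = 66.00°F.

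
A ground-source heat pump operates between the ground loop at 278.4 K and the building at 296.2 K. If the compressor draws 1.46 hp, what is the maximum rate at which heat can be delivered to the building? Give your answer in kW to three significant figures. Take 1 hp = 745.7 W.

18.1 kW

The reservoir spacing is ΔT = 296.2 − 278.4 = 17.80 K.
COP_Carnot = T_H/ΔT = 296.20/17.80 = 16.64.
Q̇_max = COP_Carnot × Ẇ = 16.64 × 1.460 hp = 24.30 hp = 18.12 kW.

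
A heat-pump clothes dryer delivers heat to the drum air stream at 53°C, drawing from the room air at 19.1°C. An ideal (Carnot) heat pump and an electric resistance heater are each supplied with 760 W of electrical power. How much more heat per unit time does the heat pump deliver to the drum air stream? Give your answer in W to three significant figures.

6550 W

In absolute terms T_C = 292.25 K and T_H = 326.15 K, so ΔT = 33.90 K.
COP_Carnot = T_H/ΔT = 326.15/33.90 = 9.621.
The heat pump delivers Q̇_H = COP × Ẇ = 7312 W; the resistance heater delivers Ẇ = 760.0 W.
Extra = (COP − 1)·Ẇ = 6552 W.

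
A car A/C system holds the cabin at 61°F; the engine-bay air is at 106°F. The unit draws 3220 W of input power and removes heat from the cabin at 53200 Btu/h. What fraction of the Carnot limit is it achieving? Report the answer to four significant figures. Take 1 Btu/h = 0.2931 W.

Converting, Q̇_C = 53200 Btu/h = 15590 W, so COP_actual = Q̇_C/Ẇ = 15590/3220 = 4.843.
In absolute terms T_C = 289.26 K and T_H = 314.26 K, so ΔT = 25.00 K.
COP_Carnot = T_C/ΔT = 289.26/25.00 = 11.57.
η_II = COP_actual/COP_Carnot = 4.843/11.57 = 0.4185.

0.4185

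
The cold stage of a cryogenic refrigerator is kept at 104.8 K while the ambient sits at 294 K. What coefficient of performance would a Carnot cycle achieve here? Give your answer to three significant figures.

The reservoir spacing is ΔT = 294 − 104.8 = 189.2 K.
For a reversible cycle, COP_Carnot = T_C/ΔT = 104.80/189.2 = 0.5539.

0.554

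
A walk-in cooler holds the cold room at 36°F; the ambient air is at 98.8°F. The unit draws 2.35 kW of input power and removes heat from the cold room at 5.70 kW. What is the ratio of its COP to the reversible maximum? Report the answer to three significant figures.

0.307

COP_actual = Q̇_C/Ẇ = 5.700/2.350 = 2.426.
In absolute terms T_C = 275.37 K and T_H = 310.26 K, so ΔT = 34.89 K.
COP_Carnot = T_C/ΔT = 275.37/34.89 = 7.893.
η_II = COP_actual/COP_Carnot = 2.426/7.893 = 0.3073.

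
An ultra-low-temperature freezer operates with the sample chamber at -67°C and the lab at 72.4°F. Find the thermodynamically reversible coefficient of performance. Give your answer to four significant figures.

In absolute terms T_C = 206.15 K and T_H = 295.59 K, so ΔT = 89.44 K.
For a reversible cycle, COP_Carnot = T_C/ΔT = 206.15/89.44 = 2.305.

2.305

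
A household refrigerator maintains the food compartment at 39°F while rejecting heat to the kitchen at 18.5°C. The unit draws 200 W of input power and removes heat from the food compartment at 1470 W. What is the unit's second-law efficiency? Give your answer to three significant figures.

0.388

COP_actual = Q̇_C/Ẇ = 1470/200.0 = 7.350.
In absolute terms T_C = 277.04 K and T_H = 291.65 K, so ΔT = 14.61 K.
COP_Carnot = T_C/ΔT = 277.04/14.61 = 18.96.
η_II = COP_actual/COP_Carnot = 7.350/18.96 = 0.3876.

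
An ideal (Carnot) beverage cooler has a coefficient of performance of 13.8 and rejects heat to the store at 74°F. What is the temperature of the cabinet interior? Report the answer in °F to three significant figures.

37.9 °F

For a Carnot refrigerator COP_R = T_C/(T_H − T_C), so T_C = COP·T_H/(1 + COP).
With T_H = 296.48 K, T_C = 13.8 × 296.48/14.80 = 276.45 K.
Converting, 276.45 K = 37.94°F.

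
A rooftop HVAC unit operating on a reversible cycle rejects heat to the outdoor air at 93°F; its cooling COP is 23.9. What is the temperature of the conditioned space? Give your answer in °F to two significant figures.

For a Carnot refrigerator COP_R = T_C/(T_H − T_C), so T_C = COP·T_H/(1 + COP).
With T_H = 307.04 K, T_C = 23.9 × 307.04/24.90 = 294.71 K.
Converting, 294.71 K = 70.80°F.

71 °F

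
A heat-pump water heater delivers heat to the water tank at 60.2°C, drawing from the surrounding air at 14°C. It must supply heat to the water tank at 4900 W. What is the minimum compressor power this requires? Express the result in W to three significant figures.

In absolute terms T_C = 287.15 K and T_H = 333.35 K, so ΔT = 46.20 K.
COP_Carnot = T_H/ΔT = 333.35/46.20 = 7.215.
Ẇ_min = Q̇/COP_Carnot = 4900/7.215 = 679.1 W.

679 W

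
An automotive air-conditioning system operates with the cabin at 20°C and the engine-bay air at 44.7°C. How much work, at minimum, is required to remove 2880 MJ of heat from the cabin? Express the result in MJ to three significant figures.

In absolute terms T_C = 293.15 K and T_H = 317.85 K, so ΔT = 24.70 K.
The reversible limit is COP_R = T_C/ΔT = 11.87, so W_min = Q_C/COP = Q_C·ΔT/T_C.
W_min = 2880 × 24.70/293.15 = 242.7 MJ.

243 MJ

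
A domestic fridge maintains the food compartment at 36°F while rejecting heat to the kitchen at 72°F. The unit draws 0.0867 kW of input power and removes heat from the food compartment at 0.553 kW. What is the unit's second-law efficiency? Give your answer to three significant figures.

COP_actual = Q̇_C/Ẇ = 0.5530/0.08670 = 6.378.
In absolute terms T_C = 275.37 K and T_H = 295.37 K, so ΔT = 20.00 K.
COP_Carnot = T_C/ΔT = 275.37/20.00 = 13.77.
η_II = COP_actual/COP_Carnot = 6.378/13.77 = 0.4633.

0.463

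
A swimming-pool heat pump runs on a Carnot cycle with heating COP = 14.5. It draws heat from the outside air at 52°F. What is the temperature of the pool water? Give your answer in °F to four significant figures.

89.90 °F

COP_HP = T_H/(T_H − T_C) rearranges to T_H = COP·T_C/(COP − 1).
With T_C = 284.26 K, T_H = 14.5 × 284.26/13.50 = 305.32 K.
Converting, 305.32 K = 89.90°F.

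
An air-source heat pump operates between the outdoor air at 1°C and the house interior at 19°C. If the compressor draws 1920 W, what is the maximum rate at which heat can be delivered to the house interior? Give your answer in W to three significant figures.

In absolute terms T_C = 274.15 K and T_H = 292.15 K, so ΔT = 18.00 K.
COP_Carnot = T_H/ΔT = 292.15/18.00 = 16.23.
Q̇_max = COP_Carnot × Ẇ = 16.23 × 1920 W = 31160 W.

31200 W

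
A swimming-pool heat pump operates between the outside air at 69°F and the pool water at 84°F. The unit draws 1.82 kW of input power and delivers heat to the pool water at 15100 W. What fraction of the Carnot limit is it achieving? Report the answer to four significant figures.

Converting, Q̇_H = 15100 W = 15.10 kW, so COP_actual = Q̇_H/Ẇ = 15.10/1.820 = 8.297.
In absolute terms T_C = 293.71 K and T_H = 302.04 K, so ΔT = 8.333 K.
COP_Carnot = T_H/ΔT = 302.04/8.333 = 36.24.
η_II = COP_actual/COP_Carnot = 8.297/36.24 = 0.2289.

0.2289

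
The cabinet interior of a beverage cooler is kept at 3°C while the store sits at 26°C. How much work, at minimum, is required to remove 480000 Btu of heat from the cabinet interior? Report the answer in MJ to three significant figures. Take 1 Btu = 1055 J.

In absolute terms T_C = 276.15 K and T_H = 299.15 K, so ΔT = 23.00 K.
The reversible limit is COP_R = T_C/ΔT = 12.01, so W_min = Q_C/COP = Q_C·ΔT/T_C.
W_min = 480000 × 23.00/276.15 = 39980 Btu = 42.18 MJ.

42.2 MJ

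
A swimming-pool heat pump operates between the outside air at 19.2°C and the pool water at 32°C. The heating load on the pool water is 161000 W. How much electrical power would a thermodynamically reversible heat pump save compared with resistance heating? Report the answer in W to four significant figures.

In absolute terms T_C = 292.35 K and T_H = 305.15 K, so ΔT = 12.80 K.
COP_Carnot = T_H/ΔT = 305.15/12.80 = 23.84.
Resistance heating needs Ẇ_res = Q̇_H = 161000 W; the reversible heat pump needs only Ẇ_hp = Q̇_H/COP = 6753 W.
Saving = 161000 − 6753 = 154200 W.

154200 W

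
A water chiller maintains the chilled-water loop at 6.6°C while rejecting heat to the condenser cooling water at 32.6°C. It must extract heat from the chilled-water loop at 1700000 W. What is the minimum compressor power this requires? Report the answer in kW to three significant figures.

In absolute terms T_C = 279.75 K and T_H = 305.75 K, so ΔT = 26.00 K.
COP_Carnot = T_C/ΔT = 279.75/26.00 = 10.76.
Ẇ_min = Q̇/COP_Carnot = 1700000/10.76 = 158000 W = 158.0 kW.

158 kW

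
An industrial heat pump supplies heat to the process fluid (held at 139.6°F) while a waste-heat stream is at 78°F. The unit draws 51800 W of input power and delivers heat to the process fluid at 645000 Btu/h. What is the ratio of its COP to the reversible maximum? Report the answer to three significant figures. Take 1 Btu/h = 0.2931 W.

Converting, Q̇_H = 645000 Btu/h = 189000 W, so COP_actual = Q̇_H/Ẇ = 189000/51800 = 3.650.
In absolute terms T_C = 298.71 K and T_H = 332.93 K, so ΔT = 34.22 K.
COP_Carnot = T_H/ΔT = 332.93/34.22 = 9.728.
η_II = COP_actual/COP_Carnot = 3.650/9.728 = 0.3751.

0.375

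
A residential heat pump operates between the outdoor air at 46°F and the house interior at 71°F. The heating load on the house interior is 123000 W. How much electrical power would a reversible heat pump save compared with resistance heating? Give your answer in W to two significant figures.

120000 W

In absolute terms T_C = 280.93 K and T_H = 294.82 K, so ΔT = 13.89 K.
COP_Carnot = T_H/ΔT = 294.82/13.89 = 21.23.
Resistance heating needs Ẇ_res = Q̇_H = 123000 W; the reversible heat pump needs only Ẇ_hp = Q̇_H/COP = 5795 W.
Saving = 123000 − 5795 = 117200 W.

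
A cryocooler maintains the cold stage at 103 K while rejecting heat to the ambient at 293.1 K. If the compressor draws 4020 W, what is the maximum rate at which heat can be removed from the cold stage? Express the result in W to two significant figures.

2200 W

The reservoir spacing is ΔT = 293.1 − 103 = 190.1 K.
COP_Carnot = T_C/ΔT = 103.00/190.1 = 0.5418.
Q̇_max = COP_Carnot × Ẇ = 0.5418 × 4020 W = 2178 W.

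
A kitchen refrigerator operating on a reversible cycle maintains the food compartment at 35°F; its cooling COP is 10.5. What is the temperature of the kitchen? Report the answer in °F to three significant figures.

COP_R = T_C/(T_H − T_C) gives T_H − T_C = T_C/COP.
With T_C = 274.82 K, T_H = 274.82 × (1 + 1/10.5) = 300.99 K.
Converting, 300.99 K = 82.11°F.

82.1 °F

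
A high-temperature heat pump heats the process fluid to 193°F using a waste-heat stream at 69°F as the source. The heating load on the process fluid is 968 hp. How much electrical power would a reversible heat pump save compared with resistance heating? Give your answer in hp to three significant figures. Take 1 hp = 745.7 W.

784 hp

In absolute terms T_C = 293.71 K and T_H = 362.59 K, so ΔT = 68.89 K.
COP_Carnot = T_H/ΔT = 362.59/68.89 = 5.263.
Resistance heating needs Ẇ_res = Q̇_H = 968.0 hp; the reversible heat pump needs only Ẇ_hp = Q̇_H/COP = 183.9 hp.
Saving = 968.0 − 183.9 = 784.1 hp.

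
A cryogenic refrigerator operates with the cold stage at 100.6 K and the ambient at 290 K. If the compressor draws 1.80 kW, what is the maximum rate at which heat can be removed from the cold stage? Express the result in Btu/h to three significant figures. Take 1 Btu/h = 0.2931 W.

3260 Btu/h

The reservoir spacing is ΔT = 290 − 100.6 = 189.4 K.
COP_Carnot = T_C/ΔT = 100.60/189.4 = 0.5312.
Q̇_max = COP_Carnot × Ẇ = 0.5312 × 1.800 kW = 0.9561 kW = 3262 Btu/h.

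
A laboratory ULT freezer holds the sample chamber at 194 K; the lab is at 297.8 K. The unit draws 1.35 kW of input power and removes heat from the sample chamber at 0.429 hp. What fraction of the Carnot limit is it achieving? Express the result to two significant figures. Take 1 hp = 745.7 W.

Converting, Q̇_C = 0.4290 hp = 0.3199 kW, so COP_actual = Q̇_C/Ẇ = 0.3199/1.350 = 0.2370.
The reservoir spacing is ΔT = 297.8 − 194 = 103.8 K.
COP_Carnot = T_C/ΔT = 194.00/103.8 = 1.869.
η_II = COP_actual/COP_Carnot = 0.2370/1.869 = 0.1268.

0.13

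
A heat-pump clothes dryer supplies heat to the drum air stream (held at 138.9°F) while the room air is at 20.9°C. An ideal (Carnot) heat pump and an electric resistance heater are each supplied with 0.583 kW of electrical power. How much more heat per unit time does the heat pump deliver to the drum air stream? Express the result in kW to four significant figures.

4.454 kW

In absolute terms T_C = 294.05 K and T_H = 332.54 K, so ΔT = 38.49 K.
COP_Carnot = T_H/ΔT = 332.54/38.49 = 8.640.
The heat pump delivers Q̇_H = COP × Ẇ = 5.037 kW; the resistance heater delivers Ẇ = 0.5830 kW.
Extra = (COP − 1)·Ẇ = 4.454 kW.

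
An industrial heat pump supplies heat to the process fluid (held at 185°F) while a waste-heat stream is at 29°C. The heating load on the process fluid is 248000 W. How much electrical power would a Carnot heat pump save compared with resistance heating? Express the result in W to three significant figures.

In absolute terms T_C = 302.15 K and T_H = 358.15 K, so ΔT = 56.00 K.
COP_Carnot = T_H/ΔT = 358.15/56.00 = 6.396.
Resistance heating needs Ẇ_res = Q̇_H = 248000 W; the reversible heat pump needs only Ẇ_hp = Q̇_H/COP = 38780 W.
Saving = 248000 − 38780 = 209200 W.

209000 W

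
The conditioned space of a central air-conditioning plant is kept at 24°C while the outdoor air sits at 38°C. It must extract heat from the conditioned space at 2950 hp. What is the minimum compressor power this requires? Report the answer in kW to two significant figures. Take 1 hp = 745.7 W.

100 kW

In absolute terms T_C = 297.15 K and T_H = 311.15 K, so ΔT = 14.00 K.
COP_Carnot = T_C/ΔT = 297.15/14.00 = 21.23.
Ẇ_min = Q̇/COP_Carnot = 2950/21.23 = 139.0 hp = 103.6 kW.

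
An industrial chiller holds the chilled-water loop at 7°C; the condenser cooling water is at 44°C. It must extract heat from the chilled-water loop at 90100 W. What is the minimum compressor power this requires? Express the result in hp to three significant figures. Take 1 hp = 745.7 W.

In absolute terms T_C = 280.15 K and T_H = 317.15 K, so ΔT = 37.00 K.
COP_Carnot = T_C/ΔT = 280.15/37.00 = 7.572.
Ẇ_min = Q̇/COP_Carnot = 90100/7.572 = 11900 W = 15.96 hp.

16.0 hp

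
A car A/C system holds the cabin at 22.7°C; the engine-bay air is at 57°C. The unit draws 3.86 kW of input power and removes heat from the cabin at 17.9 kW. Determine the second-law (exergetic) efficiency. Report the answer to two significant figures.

COP_actual = Q̇_C/Ẇ = 17.90/3.860 = 4.637.
In absolute terms T_C = 295.85 K and T_H = 330.15 K, so ΔT = 34.30 K.
COP_Carnot = T_C/ΔT = 295.85/34.30 = 8.625.
η_II = COP_actual/COP_Carnot = 4.637/8.625 = 0.5376.

0.54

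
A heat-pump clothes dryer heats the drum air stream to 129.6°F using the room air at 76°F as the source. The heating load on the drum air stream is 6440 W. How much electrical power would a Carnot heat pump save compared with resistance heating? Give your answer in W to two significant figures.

In absolute terms T_C = 297.59 K and T_H = 327.37 K, so ΔT = 29.78 K.
COP_Carnot = T_H/ΔT = 327.37/29.78 = 10.99.
Resistance heating needs Ẇ_res = Q̇_H = 6440 W; the reversible heat pump needs only Ẇ_hp = Q̇_H/COP = 585.8 W.
Saving = 6440 − 585.8 = 5854 W.

5900 W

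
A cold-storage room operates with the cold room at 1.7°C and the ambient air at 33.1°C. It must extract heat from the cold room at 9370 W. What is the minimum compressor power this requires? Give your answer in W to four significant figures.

1070 W

In absolute terms T_C = 274.85 K and T_H = 306.25 K, so ΔT = 31.40 K.
COP_Carnot = T_C/ΔT = 274.85/31.40 = 8.753.
Ẇ_min = Q̇/COP_Carnot = 9370/8.753 = 1070 W.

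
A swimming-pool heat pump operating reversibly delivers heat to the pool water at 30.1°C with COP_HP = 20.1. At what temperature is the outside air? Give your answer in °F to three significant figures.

59.0 °F

COP_HP = T_H/(T_H − T_C) gives T_H − T_C = T_H/COP.
With T_H = 303.25 K, T_C = 303.25 × (1 − 1/20.1) = 288.16 K.
Converting, 288.16 K = 59.02°F.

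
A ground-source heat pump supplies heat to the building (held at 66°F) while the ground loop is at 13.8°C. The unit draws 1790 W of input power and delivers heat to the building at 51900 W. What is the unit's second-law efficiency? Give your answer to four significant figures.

COP_actual = Q̇_H/Ẇ = 51900/1790 = 28.99.
In absolute terms T_C = 286.95 K and T_H = 292.04 K, so ΔT = 5.089 K.
COP_Carnot = T_H/ΔT = 292.04/5.089 = 57.39.
η_II = COP_actual/COP_Carnot = 28.99/57.39 = 0.5052.

0.5052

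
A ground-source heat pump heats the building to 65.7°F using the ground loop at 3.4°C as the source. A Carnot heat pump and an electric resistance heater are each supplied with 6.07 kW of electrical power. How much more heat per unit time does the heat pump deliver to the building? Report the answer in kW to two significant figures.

110 kW

In absolute terms T_C = 276.55 K and T_H = 291.87 K, so ΔT = 15.32 K.
COP_Carnot = T_H/ΔT = 291.87/15.32 = 19.05.
The heat pump delivers Q̇_H = COP × Ẇ = 115.6 kW; the resistance heater delivers Ẇ = 6.070 kW.
Extra = (COP − 1)·Ẇ = 109.6 kW.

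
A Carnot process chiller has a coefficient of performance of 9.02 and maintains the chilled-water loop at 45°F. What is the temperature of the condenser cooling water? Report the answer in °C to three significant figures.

38.3 °C

COP_R = T_C/(T_H − T_C) gives T_H − T_C = T_C/COP.
With T_C = 280.37 K, T_H = 280.37 × (1 + 1/9.02) = 311.46 K.
Converting, 311.46 K = 38.31°C.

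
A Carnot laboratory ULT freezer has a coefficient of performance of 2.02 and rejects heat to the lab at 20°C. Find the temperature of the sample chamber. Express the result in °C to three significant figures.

-77.1 °C

For a Carnot refrigerator COP_R = T_C/(T_H − T_C), so T_C = COP·T_H/(1 + COP).
With T_H = 293.15 K, T_C = 2.02 × 293.15/3.020 = 196.08 K.
Converting, 196.08 K = -77.07°C.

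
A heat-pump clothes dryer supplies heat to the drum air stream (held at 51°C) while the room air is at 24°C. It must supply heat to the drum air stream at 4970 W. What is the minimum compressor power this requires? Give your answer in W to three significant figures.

In absolute terms T_C = 297.15 K and T_H = 324.15 K, so ΔT = 27.00 K.
COP_Carnot = T_H/ΔT = 324.15/27.00 = 12.01.
Ẇ_min = Q̇/COP_Carnot = 4970/12.01 = 414.0 W.

414 W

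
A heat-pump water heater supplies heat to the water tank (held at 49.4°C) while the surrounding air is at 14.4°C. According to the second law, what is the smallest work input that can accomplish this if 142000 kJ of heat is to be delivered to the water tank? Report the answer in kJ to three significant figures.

15400 kJ

In absolute terms T_C = 287.55 K and T_H = 322.55 K, so ΔT = 35.00 K.
The reversible limit is COP_HP = T_H/ΔT = 9.216, so W_min = Q_H/COP = Q_H·ΔT/T_H.
W_min = 142000 × 35.00/322.55 = 15410 kJ.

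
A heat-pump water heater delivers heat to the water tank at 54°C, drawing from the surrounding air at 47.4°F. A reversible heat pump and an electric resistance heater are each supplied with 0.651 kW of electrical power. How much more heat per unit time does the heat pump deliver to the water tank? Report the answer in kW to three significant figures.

4.04 kW

In absolute terms T_C = 281.71 K and T_H = 327.15 K, so ΔT = 45.44 K.
COP_Carnot = T_H/ΔT = 327.15/45.44 = 7.199.
The heat pump delivers Q̇_H = COP × Ẇ = 4.686 kW; the resistance heater delivers Ẇ = 0.6510 kW.
Extra = (COP − 1)·Ẇ = 4.035 kW.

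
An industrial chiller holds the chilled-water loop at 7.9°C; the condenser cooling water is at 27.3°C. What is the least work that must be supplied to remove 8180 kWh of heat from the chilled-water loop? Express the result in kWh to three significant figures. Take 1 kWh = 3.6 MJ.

In absolute terms T_C = 281.05 K and T_H = 300.45 K, so ΔT = 19.40 K.
The reversible limit is COP_R = T_C/ΔT = 14.49, so W_min = Q_C/COP = Q_C·ΔT/T_C.
W_min = 8180 × 19.40/281.05 = 564.6 kWh.

565 kWh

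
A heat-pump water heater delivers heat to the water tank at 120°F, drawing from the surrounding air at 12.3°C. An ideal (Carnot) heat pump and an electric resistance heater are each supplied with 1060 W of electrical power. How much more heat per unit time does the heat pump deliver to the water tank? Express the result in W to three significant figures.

In absolute terms T_C = 285.45 K and T_H = 322.04 K, so ΔT = 36.59 K.
COP_Carnot = T_H/ΔT = 322.04/36.59 = 8.802.
The heat pump delivers Q̇_H = COP × Ẇ = 9330 W; the resistance heater delivers Ẇ = 1060 W.
Extra = (COP − 1)·Ẇ = 8270 W.

8270 W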